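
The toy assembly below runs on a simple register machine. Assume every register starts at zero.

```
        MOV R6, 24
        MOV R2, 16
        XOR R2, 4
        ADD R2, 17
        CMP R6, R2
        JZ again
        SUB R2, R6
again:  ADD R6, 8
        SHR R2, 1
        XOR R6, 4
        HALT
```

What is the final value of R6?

36

R6=24
R2=16
R2=16^4=20
R2=20+17=37
CMP R6, R2  (cmp 24,37)
JZ again: not taken
R2=37-24=13
R6=24+8=32
R2=13>>1=6
R6=32^4=36
halt.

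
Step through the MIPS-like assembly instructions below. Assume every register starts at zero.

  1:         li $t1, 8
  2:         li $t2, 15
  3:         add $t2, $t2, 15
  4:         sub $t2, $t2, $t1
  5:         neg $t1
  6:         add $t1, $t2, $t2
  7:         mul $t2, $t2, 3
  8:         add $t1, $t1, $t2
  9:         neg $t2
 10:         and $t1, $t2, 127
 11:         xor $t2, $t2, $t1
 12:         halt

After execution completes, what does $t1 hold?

li $t1, 8 → $t1=8
li $t2, 15 → $t2=15
add $t2, $t2, 15 → $t2=15+15=30
sub $t2, $t2, $t1 → $t2=30-8=22
neg $t1 → $t1=-(8)=-8
add $t1, $t2, $t2 → $t1=22+22=44
mul $t2, $t2, 3 → $t2=22*3=66
add $t1, $t1, $t2 → $t1=44+66=110
neg $t2 → $t2=-(66)=-66
and $t1, $t2, 127 → $t1=(-66)&127=62
xor $t2, $t2, $t1 → $t2=(-66)^62=-128
halt.

62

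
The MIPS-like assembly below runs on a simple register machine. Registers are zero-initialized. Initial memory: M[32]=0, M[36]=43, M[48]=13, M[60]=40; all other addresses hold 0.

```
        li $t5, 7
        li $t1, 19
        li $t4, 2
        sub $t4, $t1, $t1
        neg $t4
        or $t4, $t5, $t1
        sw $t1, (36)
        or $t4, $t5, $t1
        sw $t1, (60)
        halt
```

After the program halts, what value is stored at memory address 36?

li $t5, 7 → $t5=7
li $t1, 19 → $t1=19
li $t4, 2 → $t4=2
sub $t4, $t1, $t1 → $t4=19-19=0
neg $t4 → $t4=-(0)=0
or $t4, $t5, $t1 → $t4=7|19=23
sw $t1, (36) → M[36]=19
or $t4, $t5, $t1 → $t4=7|19=23
sw $t1, (60) → M[60]=19
halt.

19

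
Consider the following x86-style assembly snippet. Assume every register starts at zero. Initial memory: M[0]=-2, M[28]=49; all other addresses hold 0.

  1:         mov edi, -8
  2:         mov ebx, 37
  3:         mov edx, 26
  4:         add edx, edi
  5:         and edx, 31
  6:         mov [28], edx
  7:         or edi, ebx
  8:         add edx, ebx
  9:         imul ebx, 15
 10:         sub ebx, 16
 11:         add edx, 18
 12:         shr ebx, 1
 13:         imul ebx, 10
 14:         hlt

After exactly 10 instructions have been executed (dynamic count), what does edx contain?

edi=-8
ebx=37
edx=26
edx=26+(-8)=18
edx=18&31=18
mov [28], edx → M[28]=18
edi=(-8)|37=-3
edx=18+37=55
ebx=37*15=555
ebx=555-16=539
After step 10: edx = 55.

55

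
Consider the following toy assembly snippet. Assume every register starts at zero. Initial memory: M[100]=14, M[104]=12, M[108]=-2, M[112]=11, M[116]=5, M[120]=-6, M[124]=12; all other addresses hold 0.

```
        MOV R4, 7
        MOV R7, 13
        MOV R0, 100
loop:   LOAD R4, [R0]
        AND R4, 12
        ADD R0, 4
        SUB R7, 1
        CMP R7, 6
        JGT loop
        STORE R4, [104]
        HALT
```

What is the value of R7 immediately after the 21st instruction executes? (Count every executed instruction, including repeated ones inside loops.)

MOV R4, 7 → R4=7
MOV R7, 13 → R7=13
MOV R0, 100 → R0=100
LOAD R4, [R0] → R4=M[100]=14
AND R4, 12 → R4=14&12=12
ADD R0, 4 → R0=100+4=104
SUB R7, 1 → R7=13-1=12
CMP R7, 6  (cmp 12,6)
JGT loop: taken
LOAD R4, [R0] → R4=M[104]=12
AND R4, 12 → R4=12&12=12
ADD R0, 4 → R0=104+4=108
SUB R7, 1 → R7=12-1=11
CMP R7, 6  (cmp 11,6)
JGT loop: taken
LOAD R4, [R0] → R4=M[108]=-2
AND R4, 12 → R4=(-2)&12=12
ADD R0, 4 → R0=108+4=112
SUB R7, 1 → R7=11-1=10
CMP R7, 6  (cmp 10,6)
JGT loop: taken
After step 21: R7 = 10.

10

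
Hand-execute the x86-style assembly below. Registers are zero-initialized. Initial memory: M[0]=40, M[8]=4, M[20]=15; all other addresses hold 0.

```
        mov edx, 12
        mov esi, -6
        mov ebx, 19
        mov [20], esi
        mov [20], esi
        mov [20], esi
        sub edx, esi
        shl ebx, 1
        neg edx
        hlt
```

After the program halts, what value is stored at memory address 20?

mov edx, 12 → edx=12
mov esi, -6 → esi=-6
mov ebx, 19 → ebx=19
mov [20], esi → M[20]=-6
mov [20], esi → M[20]=-6
mov [20], esi → M[20]=-6
sub edx, esi → edx=12-(-6)=18
shl ebx, 1 → ebx=19<<1=38
neg edx → edx=-(18)=-18
halt.

-6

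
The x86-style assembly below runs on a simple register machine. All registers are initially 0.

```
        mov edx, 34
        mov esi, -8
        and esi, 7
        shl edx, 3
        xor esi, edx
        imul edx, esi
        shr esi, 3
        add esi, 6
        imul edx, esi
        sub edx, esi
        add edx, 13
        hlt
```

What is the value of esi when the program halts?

mov edx, 34 → edx=34
mov esi, -8 → esi=-8
and esi, 7 → esi=(-8)&7=0
shl edx, 3 → edx=34<<3=272
xor esi, edx → esi=0^272=272
imul edx, esi → edx=272*272=73984
shr esi, 3 → esi=272>>3=34
add esi, 6 → esi=34+6=40
imul edx, esi → edx=73984*40=2959360
sub edx, esi → edx=2959360-40=2959320
add edx, 13 → edx=2959320+13=2959333
halt.

40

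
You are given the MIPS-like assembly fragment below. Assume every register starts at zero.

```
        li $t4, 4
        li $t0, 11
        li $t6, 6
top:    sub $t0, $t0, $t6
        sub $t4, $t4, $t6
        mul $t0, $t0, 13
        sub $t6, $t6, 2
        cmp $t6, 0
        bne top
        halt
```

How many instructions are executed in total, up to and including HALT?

22

after li $t4, 4: $t4=4
after li $t0, 11: $t0=11
after li $t6, 6: $t6=6
after sub $t0, $t0, $t6: $t0=11-6=5
after sub $t4, $t4, $t6: $t4=4-6=-2
after mul $t0, $t0, 13: $t0=5*13=65
after sub $t6, $t6, 2: $t6=6-2=4
cmp $t6, 0  (cmp 4,0)
bne top: taken
after sub $t0, $t0, $t6: $t0=65-4=61
after sub $t4, $t4, $t6: $t4=(-2)-4=-6
after mul $t0, $t0, 13: $t0=61*13=793
after sub $t6, $t6, 2: $t6=4-2=2
cmp $t6, 0  (cmp 2,0)
bne top: taken
after sub $t0, $t0, $t6: $t0=793-2=791
after sub $t4, $t4, $t6: $t4=(-6)-2=-8
after mul $t0, $t0, 13: $t0=791*13=10283
after sub $t6, $t6, 2: $t6=2-2=0
cmp $t6, 0  (cmp 0,0)
bne top: not taken
halt.
Total executed instructions: 22.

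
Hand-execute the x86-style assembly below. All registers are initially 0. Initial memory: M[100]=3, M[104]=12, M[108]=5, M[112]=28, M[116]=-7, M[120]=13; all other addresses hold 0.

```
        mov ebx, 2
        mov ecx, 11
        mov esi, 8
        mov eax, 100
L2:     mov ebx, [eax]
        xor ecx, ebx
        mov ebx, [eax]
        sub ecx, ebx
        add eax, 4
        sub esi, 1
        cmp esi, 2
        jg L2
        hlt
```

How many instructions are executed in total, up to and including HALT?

after mov ebx, 2: ebx=2
after mov ecx, 11: ecx=11
after mov esi, 8: esi=8
after mov eax, 100: eax=100
after mov ebx, [eax]: ebx=M[100]=3
after xor ecx, ebx: ecx=11^3=8
after mov ebx, [eax]: ebx=M[100]=3
after sub ecx, ebx: ecx=8-3=5
after add eax, 4: eax=100+4=104
after sub esi, 1: esi=8-1=7
cmp esi, 2  (cmp 7,2)
jg L2: taken
after mov ebx, [eax]: ebx=M[104]=12
after xor ecx, ebx: ecx=5^12=9
after mov ebx, [eax]: ebx=M[104]=12
after sub ecx, ebx: ecx=9-12=-3
after add eax, 4: eax=104+4=108
after sub esi, 1: esi=7-1=6
cmp esi, 2  (cmp 6,2)
jg L2: taken
after mov ebx, [eax]: ebx=M[108]=5
after xor ecx, ebx: ecx=(-3)^5=-8
after mov ebx, [eax]: ebx=M[108]=5
after sub ecx, ebx: ecx=(-8)-5=-13
after add eax, 4: eax=108+4=112
after sub esi, 1: esi=6-1=5
cmp esi, 2  (cmp 5,2)
jg L2: taken
after mov ebx, [eax]: ebx=M[112]=28
after xor ecx, ebx: ecx=(-13)^28=-17
after mov ebx, [eax]: ebx=M[112]=28
after sub ecx, ebx: ecx=(-17)-28=-45
after add eax, 4: eax=112+4=116
after sub esi, 1: esi=5-1=4
cmp esi, 2  (cmp 4,2)
jg L2: taken
after mov ebx, [eax]: ebx=M[116]=-7
after xor ecx, ebx: ecx=(-45)^(-7)=42
after mov ebx, [eax]: ebx=M[116]=-7
after sub ecx, ebx: ecx=42-(-7)=49
after add eax, 4: eax=116+4=120
after sub esi, 1: esi=4-1=3
cmp esi, 2  (cmp 3,2)
jg L2: taken
after mov ebx, [eax]: ebx=M[120]=13
after xor ecx, ebx: ecx=49^13=60
after mov ebx, [eax]: ebx=M[120]=13
after sub ecx, ebx: ecx=60-13=47
after add eax, 4: eax=120+4=124
after sub esi, 1: esi=3-1=2
cmp esi, 2  (cmp 2,2)
jg L2: not taken
halt.
Total executed instructions: 53.

53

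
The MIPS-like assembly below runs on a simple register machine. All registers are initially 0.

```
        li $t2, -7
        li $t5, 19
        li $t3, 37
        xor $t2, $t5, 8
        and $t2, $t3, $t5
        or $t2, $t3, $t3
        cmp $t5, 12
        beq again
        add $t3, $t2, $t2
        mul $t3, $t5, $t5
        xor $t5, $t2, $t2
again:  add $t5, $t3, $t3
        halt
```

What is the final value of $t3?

361

li $t2, -7 → $t2=-7
li $t5, 19 → $t5=19
li $t3, 37 → $t3=37
xor $t2, $t5, 8 → $t2=19^8=27
and $t2, $t3, $t5 → $t2=37&19=1
or $t2, $t3, $t3 → $t2=37|37=37
cmp $t5, 12  (cmp 19,12)
beq again: not taken
add $t3, $t2, $t2 → $t3=37+37=74
mul $t3, $t5, $t5 → $t3=19*19=361
xor $t5, $t2, $t2 → $t5=37^37=0
add $t5, $t3, $t3 → $t5=361+361=722
halt.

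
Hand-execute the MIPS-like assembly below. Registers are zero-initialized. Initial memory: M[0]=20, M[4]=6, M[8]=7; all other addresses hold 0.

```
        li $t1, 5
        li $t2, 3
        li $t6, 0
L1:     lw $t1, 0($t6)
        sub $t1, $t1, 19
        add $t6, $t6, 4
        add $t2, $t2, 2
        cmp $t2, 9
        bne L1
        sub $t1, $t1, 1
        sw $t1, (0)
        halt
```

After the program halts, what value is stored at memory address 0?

li $t1, 5 → $t1=5
li $t2, 3 → $t2=3
li $t6, 0 → $t6=0
lw $t1, 0($t6) → $t1=M[0]=20
sub $t1, $t1, 19 → $t1=20-19=1
add $t6, $t6, 4 → $t6=0+4=4
add $t2, $t2, 2 → $t2=3+2=5
cmp $t2, 9  (cmp 5,9)
bne L1: taken
lw $t1, 0($t6) → $t1=M[4]=6
sub $t1, $t1, 19 → $t1=6-19=-13
add $t6, $t6, 4 → $t6=4+4=8
add $t2, $t2, 2 → $t2=5+2=7
cmp $t2, 9  (cmp 7,9)
bne L1: taken
lw $t1, 0($t6) → $t1=M[8]=7
sub $t1, $t1, 19 → $t1=7-19=-12
add $t6, $t6, 4 → $t6=8+4=12
add $t2, $t2, 2 → $t2=7+2=9
cmp $t2, 9  (cmp 9,9)
bne L1: not taken
sub $t1, $t1, 1 → $t1=(-12)-1=-13
sw $t1, (0) → M[0]=-13
halt.

-13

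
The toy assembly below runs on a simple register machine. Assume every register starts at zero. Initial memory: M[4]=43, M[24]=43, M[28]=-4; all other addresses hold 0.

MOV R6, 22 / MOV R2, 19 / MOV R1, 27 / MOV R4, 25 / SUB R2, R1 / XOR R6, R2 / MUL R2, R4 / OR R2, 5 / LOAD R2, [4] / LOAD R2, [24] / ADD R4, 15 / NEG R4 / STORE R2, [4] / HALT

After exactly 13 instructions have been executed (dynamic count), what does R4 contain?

after MOV R6, 22: R6=22
after MOV R2, 19: R2=19
after MOV R1, 27: R1=27
after MOV R4, 25: R4=25
after SUB R2, R1: R2=19-27=-8
after XOR R6, R2: R6=22^(-8)=-18
after MUL R2, R4: R2=(-8)*25=-200
after OR R2, 5: R2=(-200)|5=-195
after LOAD R2, [4]: R2=M[4]=43
after LOAD R2, [24]: R2=M[24]=43
after ADD R4, 15: R4=25+15=40
after NEG R4: R4=-(40)=-40
STORE R2, [4] → M[4]=43
After step 13: R4 = -40.

-40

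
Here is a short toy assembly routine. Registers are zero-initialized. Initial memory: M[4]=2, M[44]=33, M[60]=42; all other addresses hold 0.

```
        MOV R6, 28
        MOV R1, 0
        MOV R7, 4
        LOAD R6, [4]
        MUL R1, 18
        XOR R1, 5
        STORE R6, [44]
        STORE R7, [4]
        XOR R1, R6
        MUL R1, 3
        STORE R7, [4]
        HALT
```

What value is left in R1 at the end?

MOV R6, 28 → R6=28
MOV R1, 0 → R1=0
MOV R7, 4 → R7=4
LOAD R6, [4] → R6=M[4]=2
MUL R1, 18 → R1=0*18=0
XOR R1, 5 → R1=0^5=5
STORE R6, [44] → M[44]=2
STORE R7, [4] → M[4]=4
XOR R1, R6 → R1=5^2=7
MUL R1, 3 → R1=7*3=21
STORE R7, [4] → M[4]=4
halt.

21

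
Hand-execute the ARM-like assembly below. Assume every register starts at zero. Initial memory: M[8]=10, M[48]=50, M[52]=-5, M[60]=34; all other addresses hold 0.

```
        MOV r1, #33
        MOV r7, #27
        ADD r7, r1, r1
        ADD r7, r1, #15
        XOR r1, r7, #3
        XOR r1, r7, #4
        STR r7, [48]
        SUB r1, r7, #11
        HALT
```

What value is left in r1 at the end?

r1=33
r7=27
r7=33+33=66
r7=33+15=48
r1=48^3=51
r1=48^4=52
STR r7, [48] → M[48]=48
r1=48-11=37
halt.

37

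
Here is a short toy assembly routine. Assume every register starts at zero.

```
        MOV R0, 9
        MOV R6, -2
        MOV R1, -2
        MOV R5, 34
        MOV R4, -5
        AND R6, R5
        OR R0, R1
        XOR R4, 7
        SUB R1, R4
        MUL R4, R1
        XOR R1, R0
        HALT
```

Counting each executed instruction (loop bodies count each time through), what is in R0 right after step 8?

-1

MOV R0, 9 → R0=9
MOV R6, -2 → R6=-2
MOV R1, -2 → R1=-2
MOV R5, 34 → R5=34
MOV R4, -5 → R4=-5
AND R6, R5 → R6=(-2)&34=34
OR R0, R1 → R0=9|(-2)=-1
XOR R4, 7 → R4=(-5)^7=-4
After step 8: R0 = -1.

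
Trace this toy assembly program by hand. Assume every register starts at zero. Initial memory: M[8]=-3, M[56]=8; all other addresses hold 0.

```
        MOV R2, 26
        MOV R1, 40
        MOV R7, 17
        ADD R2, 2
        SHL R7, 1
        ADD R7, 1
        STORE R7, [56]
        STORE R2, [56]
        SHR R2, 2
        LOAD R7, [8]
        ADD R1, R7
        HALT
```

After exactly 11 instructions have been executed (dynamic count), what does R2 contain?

7

MOV R2, 26 → R2=26
MOV R1, 40 → R1=40
MOV R7, 17 → R7=17
ADD R2, 2 → R2=26+2=28
SHL R7, 1 → R7=17<<1=34
ADD R7, 1 → R7=34+1=35
STORE R7, [56] → M[56]=35
STORE R2, [56] → M[56]=28
SHR R2, 2 → R2=28>>2=7
LOAD R7, [8] → R7=M[8]=-3
ADD R1, R7 → R1=40+(-3)=37
After step 11: R2 = 7.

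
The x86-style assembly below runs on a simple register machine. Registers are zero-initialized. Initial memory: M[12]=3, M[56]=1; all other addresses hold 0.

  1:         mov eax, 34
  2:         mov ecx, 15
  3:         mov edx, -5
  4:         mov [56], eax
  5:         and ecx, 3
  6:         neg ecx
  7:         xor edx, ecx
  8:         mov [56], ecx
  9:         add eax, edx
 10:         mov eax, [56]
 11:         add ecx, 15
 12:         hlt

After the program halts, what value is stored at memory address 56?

eax=34
ecx=15
edx=-5
mov [56], eax → M[56]=34
ecx=15&3=3
ecx=-(3)=-3
edx=(-5)^(-3)=6
mov [56], ecx → M[56]=-3
eax=34+6=40
eax=M[56]=-3
ecx=(-3)+15=12
halt.

-3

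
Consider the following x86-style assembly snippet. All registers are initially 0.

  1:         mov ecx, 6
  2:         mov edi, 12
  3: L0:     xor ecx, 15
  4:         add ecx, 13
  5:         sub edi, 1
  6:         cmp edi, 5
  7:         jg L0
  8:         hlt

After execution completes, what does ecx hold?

after mov ecx, 6: ecx=6
after mov edi, 12: edi=12
after xor ecx, 15: ecx=6^15=9
after add ecx, 13: ecx=9+13=22
after sub edi, 1: edi=12-1=11
cmp edi, 5  (cmp 11,5)
jg L0: taken
after xor ecx, 15: ecx=22^15=25
after add ecx, 13: ecx=25+13=38
after sub edi, 1: edi=11-1=10
cmp edi, 5  (cmp 10,5)
jg L0: taken
after xor ecx, 15: ecx=38^15=41
after add ecx, 13: ecx=41+13=54
after sub edi, 1: edi=10-1=9
cmp edi, 5  (cmp 9,5)
jg L0: taken
after xor ecx, 15: ecx=54^15=57
after add ecx, 13: ecx=57+13=70
after sub edi, 1: edi=9-1=8
cmp edi, 5  (cmp 8,5)
jg L0: taken
after xor ecx, 15: ecx=70^15=73
after add ecx, 13: ecx=73+13=86
after sub edi, 1: edi=8-1=7
cmp edi, 5  (cmp 7,5)
jg L0: taken
after xor ecx, 15: ecx=86^15=89
after add ecx, 13: ecx=89+13=102
after sub edi, 1: edi=7-1=6
cmp edi, 5  (cmp 6,5)
jg L0: taken
after xor ecx, 15: ecx=102^15=105
after add ecx, 13: ecx=105+13=118
after sub edi, 1: edi=6-1=5
cmp edi, 5  (cmp 5,5)
jg L0: not taken
halt.

118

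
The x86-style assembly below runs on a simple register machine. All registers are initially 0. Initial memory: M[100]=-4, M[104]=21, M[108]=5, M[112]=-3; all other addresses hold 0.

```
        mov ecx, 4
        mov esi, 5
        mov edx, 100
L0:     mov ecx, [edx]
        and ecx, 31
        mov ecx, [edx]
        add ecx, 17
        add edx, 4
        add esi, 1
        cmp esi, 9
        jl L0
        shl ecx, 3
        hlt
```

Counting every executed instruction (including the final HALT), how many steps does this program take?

after mov ecx, 4: ecx=4
after mov esi, 5: esi=5
after mov edx, 100: edx=100
after mov ecx, [edx]: ecx=M[100]=-4
after and ecx, 31: ecx=(-4)&31=28
after mov ecx, [edx]: ecx=M[100]=-4
after add ecx, 17: ecx=(-4)+17=13
after add edx, 4: edx=100+4=104
after add esi, 1: esi=5+1=6
cmp esi, 9  (cmp 6,9)
jl L0: taken
after mov ecx, [edx]: ecx=M[104]=21
after and ecx, 31: ecx=21&31=21
after mov ecx, [edx]: ecx=M[104]=21
after add ecx, 17: ecx=21+17=38
after add edx, 4: edx=104+4=108
after add esi, 1: esi=6+1=7
cmp esi, 9  (cmp 7,9)
jl L0: taken
after mov ecx, [edx]: ecx=M[108]=5
after and ecx, 31: ecx=5&31=5
after mov ecx, [edx]: ecx=M[108]=5
after add ecx, 17: ecx=5+17=22
after add edx, 4: edx=108+4=112
after add esi, 1: esi=7+1=8
cmp esi, 9  (cmp 8,9)
jl L0: taken
after mov ecx, [edx]: ecx=M[112]=-3
after and ecx, 31: ecx=(-3)&31=29
after mov ecx, [edx]: ecx=M[112]=-3
after add ecx, 17: ecx=(-3)+17=14
after add edx, 4: edx=112+4=116
after add esi, 1: esi=8+1=9
cmp esi, 9  (cmp 9,9)
jl L0: not taken
after shl ecx, 3: ecx=14<<3=112
halt.
Total executed instructions: 37.

37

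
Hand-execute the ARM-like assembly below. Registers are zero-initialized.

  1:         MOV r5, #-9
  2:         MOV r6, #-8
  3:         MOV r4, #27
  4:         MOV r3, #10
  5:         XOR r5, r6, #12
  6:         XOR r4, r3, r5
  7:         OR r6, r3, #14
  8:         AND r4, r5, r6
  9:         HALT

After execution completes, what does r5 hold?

-12

r5=-9
r6=-8
r4=27
r3=10
r5=(-8)^12=-12
r4=10^(-12)=-2
r6=10|14=14
r4=(-12)&14=4
halt.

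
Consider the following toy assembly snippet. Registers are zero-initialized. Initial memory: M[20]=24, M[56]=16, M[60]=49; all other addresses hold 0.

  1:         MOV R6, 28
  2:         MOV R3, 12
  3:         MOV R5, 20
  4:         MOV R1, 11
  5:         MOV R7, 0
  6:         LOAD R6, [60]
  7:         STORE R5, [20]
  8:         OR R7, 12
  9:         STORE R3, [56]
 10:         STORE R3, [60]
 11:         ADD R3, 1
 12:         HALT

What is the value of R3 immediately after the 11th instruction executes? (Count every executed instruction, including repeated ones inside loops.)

R6=28
R3=12
R5=20
R1=11
R7=0
R6=M[60]=49
STORE R5, [20] → M[20]=20
R7=0|12=12
STORE R3, [56] → M[56]=12
STORE R3, [60] → M[60]=12
R3=12+1=13
After step 11: R3 = 13.

13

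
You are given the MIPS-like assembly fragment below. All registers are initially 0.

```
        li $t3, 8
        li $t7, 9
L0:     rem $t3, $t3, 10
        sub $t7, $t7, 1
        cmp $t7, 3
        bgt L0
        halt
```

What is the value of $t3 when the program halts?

8

after li $t3, 8: $t3=8
after li $t7, 9: $t7=9
after rem $t3, $t3, 10: $t3=8%10=8
after sub $t7, $t7, 1: $t7=9-1=8
cmp $t7, 3  (cmp 8,3)
bgt L0: taken
after rem $t3, $t3, 10: $t3=8%10=8
after sub $t7, $t7, 1: $t7=8-1=7
cmp $t7, 3  (cmp 7,3)
bgt L0: taken
after rem $t3, $t3, 10: $t3=8%10=8
after sub $t7, $t7, 1: $t7=7-1=6
cmp $t7, 3  (cmp 6,3)
bgt L0: taken
after rem $t3, $t3, 10: $t3=8%10=8
after sub $t7, $t7, 1: $t7=6-1=5
cmp $t7, 3  (cmp 5,3)
bgt L0: taken
after rem $t3, $t3, 10: $t3=8%10=8
after sub $t7, $t7, 1: $t7=5-1=4
cmp $t7, 3  (cmp 4,3)
bgt L0: taken
after rem $t3, $t3, 10: $t3=8%10=8
after sub $t7, $t7, 1: $t7=4-1=3
cmp $t7, 3  (cmp 3,3)
bgt L0: not taken
halt.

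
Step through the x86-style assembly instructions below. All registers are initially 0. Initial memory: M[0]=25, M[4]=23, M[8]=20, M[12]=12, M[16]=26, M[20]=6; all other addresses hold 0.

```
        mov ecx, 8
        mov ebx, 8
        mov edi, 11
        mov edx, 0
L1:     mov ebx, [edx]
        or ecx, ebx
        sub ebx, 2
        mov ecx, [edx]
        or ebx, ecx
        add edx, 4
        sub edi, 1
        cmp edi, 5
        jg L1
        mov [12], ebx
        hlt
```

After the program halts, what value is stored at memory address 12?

ecx=8
ebx=8
edi=11
edx=0
ebx=M[0]=25
ecx=8|25=25
ebx=25-2=23
ecx=M[0]=25
ebx=23|25=31
edx=0+4=4
edi=11-1=10
cmp edi, 5  (cmp 10,5)
jg L1: taken
ebx=M[4]=23
ecx=25|23=31
ebx=23-2=21
ecx=M[4]=23
ebx=21|23=23
edx=4+4=8
edi=10-1=9
cmp edi, 5  (cmp 9,5)
jg L1: taken
ebx=M[8]=20
ecx=23|20=23
ebx=20-2=18
ecx=M[8]=20
ebx=18|20=22
edx=8+4=12
edi=9-1=8
cmp edi, 5  (cmp 8,5)
jg L1: taken
ebx=M[12]=12
ecx=20|12=28
ebx=12-2=10
ecx=M[12]=12
ebx=10|12=14
edx=12+4=16
edi=8-1=7
cmp edi, 5  (cmp 7,5)
jg L1: taken
ebx=M[16]=26
ecx=12|26=30
ebx=26-2=24
ecx=M[16]=26
ebx=24|26=26
edx=16+4=20
edi=7-1=6
cmp edi, 5  (cmp 6,5)
jg L1: taken
ebx=M[20]=6
ecx=26|6=30
ebx=6-2=4
ecx=M[20]=6
ebx=4|6=6
edx=20+4=24
edi=6-1=5
cmp edi, 5  (cmp 5,5)
jg L1: not taken
mov [12], ebx → M[12]=6
halt.

6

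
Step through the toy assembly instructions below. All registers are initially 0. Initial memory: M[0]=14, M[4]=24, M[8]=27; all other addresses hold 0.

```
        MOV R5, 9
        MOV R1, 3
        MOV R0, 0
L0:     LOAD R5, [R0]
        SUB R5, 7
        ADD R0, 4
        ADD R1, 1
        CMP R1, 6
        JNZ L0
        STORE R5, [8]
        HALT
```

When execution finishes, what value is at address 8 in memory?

20

after MOV R5, 9: R5=9
after MOV R1, 3: R1=3
after MOV R0, 0: R0=0
after LOAD R5, [R0]: R5=M[0]=14
after SUB R5, 7: R5=14-7=7
after ADD R0, 4: R0=0+4=4
after ADD R1, 1: R1=3+1=4
CMP R1, 6  (cmp 4,6)
JNZ L0: taken
after LOAD R5, [R0]: R5=M[4]=24
after SUB R5, 7: R5=24-7=17
after ADD R0, 4: R0=4+4=8
after ADD R1, 1: R1=4+1=5
CMP R1, 6  (cmp 5,6)
JNZ L0: taken
after LOAD R5, [R0]: R5=M[8]=27
after SUB R5, 7: R5=27-7=20
after ADD R0, 4: R0=8+4=12
after ADD R1, 1: R1=5+1=6
CMP R1, 6  (cmp 6,6)
JNZ L0: not taken
STORE R5, [8] → M[8]=20
halt.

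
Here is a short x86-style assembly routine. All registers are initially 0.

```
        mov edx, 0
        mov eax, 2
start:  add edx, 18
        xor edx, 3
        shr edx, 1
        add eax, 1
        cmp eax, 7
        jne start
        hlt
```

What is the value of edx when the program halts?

16

mov edx, 0 → edx=0
mov eax, 2 → eax=2
add edx, 18 → edx=0+18=18
xor edx, 3 → edx=18^3=17
shr edx, 1 → edx=17>>1=8
add eax, 1 → eax=2+1=3
cmp eax, 7  (cmp 3,7)
jne start: taken
add edx, 18 → edx=8+18=26
xor edx, 3 → edx=26^3=25
shr edx, 1 → edx=25>>1=12
add eax, 1 → eax=3+1=4
cmp eax, 7  (cmp 4,7)
jne start: taken
add edx, 18 → edx=12+18=30
xor edx, 3 → edx=30^3=29
shr edx, 1 → edx=29>>1=14
add eax, 1 → eax=4+1=5
cmp eax, 7  (cmp 5,7)
jne start: taken
add edx, 18 → edx=14+18=32
xor edx, 3 → edx=32^3=35
shr edx, 1 → edx=35>>1=17
add eax, 1 → eax=5+1=6
cmp eax, 7  (cmp 6,7)
jne start: taken
add edx, 18 → edx=17+18=35
xor edx, 3 → edx=35^3=32
shr edx, 1 → edx=32>>1=16
add eax, 1 → eax=6+1=7
cmp eax, 7  (cmp 7,7)
jne start: not taken
halt.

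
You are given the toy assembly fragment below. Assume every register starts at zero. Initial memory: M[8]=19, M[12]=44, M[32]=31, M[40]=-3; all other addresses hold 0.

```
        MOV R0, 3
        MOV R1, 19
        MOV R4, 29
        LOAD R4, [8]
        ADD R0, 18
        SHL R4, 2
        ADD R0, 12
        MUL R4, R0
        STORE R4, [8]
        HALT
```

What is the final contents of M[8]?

MOV R0, 3 → R0=3
MOV R1, 19 → R1=19
MOV R4, 29 → R4=29
LOAD R4, [8] → R4=M[8]=19
ADD R0, 18 → R0=3+18=21
SHL R4, 2 → R4=19<<2=76
ADD R0, 12 → R0=21+12=33
MUL R4, R0 → R4=76*33=2508
STORE R4, [8] → M[8]=2508
halt.

2508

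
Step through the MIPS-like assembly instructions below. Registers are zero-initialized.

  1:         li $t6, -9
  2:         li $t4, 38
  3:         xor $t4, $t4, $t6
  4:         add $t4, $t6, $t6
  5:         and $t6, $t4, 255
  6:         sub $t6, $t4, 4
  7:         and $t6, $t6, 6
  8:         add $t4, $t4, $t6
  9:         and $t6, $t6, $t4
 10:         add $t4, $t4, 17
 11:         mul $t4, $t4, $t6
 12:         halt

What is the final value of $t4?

after li $t6, -9: $t6=-9
after li $t4, 38: $t4=38
after xor $t4, $t4, $t6: $t4=38^(-9)=-47
after add $t4, $t6, $t6: $t4=(-9)+(-9)=-18
after and $t6, $t4, 255: $t6=(-18)&255=238
after sub $t6, $t4, 4: $t6=(-18)-4=-22
after and $t6, $t6, 6: $t6=(-22)&6=2
after add $t4, $t4, $t6: $t4=(-18)+2=-16
after and $t6, $t6, $t4: $t6=2&(-16)=0
after add $t4, $t4, 17: $t4=(-16)+17=1
after mul $t4, $t4, $t6: $t4=1*0=0
halt.

0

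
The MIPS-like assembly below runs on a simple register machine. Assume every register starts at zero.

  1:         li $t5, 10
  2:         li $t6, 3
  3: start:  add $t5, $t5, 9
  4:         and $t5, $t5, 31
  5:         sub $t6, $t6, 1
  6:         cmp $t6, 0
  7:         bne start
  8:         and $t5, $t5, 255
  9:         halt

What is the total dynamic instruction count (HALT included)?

$t5=10
$t6=3
$t5=10+9=19
$t5=19&31=19
$t6=3-1=2
cmp $t6, 0  (cmp 2,0)
bne start: taken
$t5=19+9=28
$t5=28&31=28
$t6=2-1=1
cmp $t6, 0  (cmp 1,0)
bne start: taken
$t5=28+9=37
$t5=37&31=5
$t6=1-1=0
cmp $t6, 0  (cmp 0,0)
bne start: not taken
$t5=5&255=5
halt.
Total executed instructions: 19.

19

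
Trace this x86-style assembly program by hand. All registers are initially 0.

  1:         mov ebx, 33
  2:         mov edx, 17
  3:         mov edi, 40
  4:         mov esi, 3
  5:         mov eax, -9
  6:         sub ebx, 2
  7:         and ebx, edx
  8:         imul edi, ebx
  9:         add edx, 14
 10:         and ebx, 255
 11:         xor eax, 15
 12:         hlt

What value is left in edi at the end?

ebx=33
edx=17
edi=40
esi=3
eax=-9
ebx=33-2=31
ebx=31&17=17
edi=40*17=680
edx=17+14=31
ebx=17&255=17
eax=(-9)^15=-8
halt.

680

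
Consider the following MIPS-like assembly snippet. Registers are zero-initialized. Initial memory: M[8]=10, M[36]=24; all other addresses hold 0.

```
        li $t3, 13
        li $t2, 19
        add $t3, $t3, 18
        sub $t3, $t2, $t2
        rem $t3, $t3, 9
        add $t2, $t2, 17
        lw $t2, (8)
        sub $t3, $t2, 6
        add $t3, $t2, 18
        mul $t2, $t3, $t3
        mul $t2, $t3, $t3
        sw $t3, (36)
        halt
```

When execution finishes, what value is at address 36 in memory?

after li $t3, 13: $t3=13
after li $t2, 19: $t2=19
after add $t3, $t3, 18: $t3=13+18=31
after sub $t3, $t2, $t2: $t3=19-19=0
after rem $t3, $t3, 9: $t3=0%9=0
after add $t2, $t2, 17: $t2=19+17=36
after lw $t2, (8): $t2=M[8]=10
after sub $t3, $t2, 6: $t3=10-6=4
after add $t3, $t2, 18: $t3=10+18=28
after mul $t2, $t3, $t3: $t2=28*28=784
after mul $t2, $t3, $t3: $t2=28*28=784
sw $t3, (36) → M[36]=28
halt.

28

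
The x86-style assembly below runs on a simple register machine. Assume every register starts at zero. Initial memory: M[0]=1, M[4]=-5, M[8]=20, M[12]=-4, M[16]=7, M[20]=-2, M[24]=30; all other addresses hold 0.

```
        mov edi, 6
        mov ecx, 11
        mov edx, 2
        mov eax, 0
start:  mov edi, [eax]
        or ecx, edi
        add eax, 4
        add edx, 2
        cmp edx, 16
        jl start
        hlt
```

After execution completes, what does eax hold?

28

after mov edi, 6: edi=6
after mov ecx, 11: ecx=11
after mov edx, 2: edx=2
after mov eax, 0: eax=0
after mov edi, [eax]: edi=M[0]=1
after or ecx, edi: ecx=11|1=11
after add eax, 4: eax=0+4=4
after add edx, 2: edx=2+2=4
cmp edx, 16  (cmp 4,16)
jl start: taken
after mov edi, [eax]: edi=M[4]=-5
after or ecx, edi: ecx=11|(-5)=-5
after add eax, 4: eax=4+4=8
after add edx, 2: edx=4+2=6
cmp edx, 16  (cmp 6,16)
jl start: taken
after mov edi, [eax]: edi=M[8]=20
after or ecx, edi: ecx=(-5)|20=-1
after add eax, 4: eax=8+4=12
after add edx, 2: edx=6+2=8
cmp edx, 16  (cmp 8,16)
jl start: taken
after mov edi, [eax]: edi=M[12]=-4
after or ecx, edi: ecx=(-1)|(-4)=-1
after add eax, 4: eax=12+4=16
after add edx, 2: edx=8+2=10
cmp edx, 16  (cmp 10,16)
jl start: taken
after mov edi, [eax]: edi=M[16]=7
after or ecx, edi: ecx=(-1)|7=-1
after add eax, 4: eax=16+4=20
after add edx, 2: edx=10+2=12
cmp edx, 16  (cmp 12,16)
jl start: taken
after mov edi, [eax]: edi=M[20]=-2
after or ecx, edi: ecx=(-1)|(-2)=-1
after add eax, 4: eax=20+4=24
after add edx, 2: edx=12+2=14
cmp edx, 16  (cmp 14,16)
jl start: taken
after mov edi, [eax]: edi=M[24]=30
after or ecx, edi: ecx=(-1)|30=-1
after add eax, 4: eax=24+4=28
after add edx, 2: edx=14+2=16
cmp edx, 16  (cmp 16,16)
jl start: not taken
halt.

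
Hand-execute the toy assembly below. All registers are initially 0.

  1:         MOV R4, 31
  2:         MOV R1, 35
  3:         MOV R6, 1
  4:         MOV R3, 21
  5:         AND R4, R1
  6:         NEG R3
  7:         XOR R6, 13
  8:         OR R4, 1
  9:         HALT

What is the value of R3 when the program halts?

R4=31
R1=35
R6=1
R3=21
R4=31&35=3
R3=-(21)=-21
R6=1^13=12
R4=3|1=3
halt.

-21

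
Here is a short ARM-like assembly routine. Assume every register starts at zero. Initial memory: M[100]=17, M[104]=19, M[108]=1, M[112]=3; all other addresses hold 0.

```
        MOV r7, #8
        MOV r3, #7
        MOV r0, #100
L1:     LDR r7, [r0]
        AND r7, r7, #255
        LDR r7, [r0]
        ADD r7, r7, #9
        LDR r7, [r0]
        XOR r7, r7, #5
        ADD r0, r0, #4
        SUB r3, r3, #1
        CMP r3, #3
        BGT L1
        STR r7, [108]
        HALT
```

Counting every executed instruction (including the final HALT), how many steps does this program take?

MOV r7, #8 → r7=8
MOV r3, #7 → r3=7
MOV r0, #100 → r0=100
LDR r7, [r0] → r7=M[100]=17
AND r7, r7, #255 → r7=17&255=17
LDR r7, [r0] → r7=M[100]=17
ADD r7, r7, #9 → r7=17+9=26
LDR r7, [r0] → r7=M[100]=17
XOR r7, r7, #5 → r7=17^5=20
ADD r0, r0, #4 → r0=100+4=104
SUB r3, r3, #1 → r3=7-1=6
CMP r3, #3  (cmp 6,3)
BGT L1: taken
LDR r7, [r0] → r7=M[104]=19
AND r7, r7, #255 → r7=19&255=19
LDR r7, [r0] → r7=M[104]=19
ADD r7, r7, #9 → r7=19+9=28
LDR r7, [r0] → r7=M[104]=19
XOR r7, r7, #5 → r7=19^5=22
ADD r0, r0, #4 → r0=104+4=108
SUB r3, r3, #1 → r3=6-1=5
CMP r3, #3  (cmp 5,3)
BGT L1: taken
LDR r7, [r0] → r7=M[108]=1
AND r7, r7, #255 → r7=1&255=1
LDR r7, [r0] → r7=M[108]=1
ADD r7, r7, #9 → r7=1+9=10
LDR r7, [r0] → r7=M[108]=1
XOR r7, r7, #5 → r7=1^5=4
ADD r0, r0, #4 → r0=108+4=112
SUB r3, r3, #1 → r3=5-1=4
CMP r3, #3  (cmp 4,3)
BGT L1: taken
LDR r7, [r0] → r7=M[112]=3
AND r7, r7, #255 → r7=3&255=3
LDR r7, [r0] → r7=M[112]=3
ADD r7, r7, #9 → r7=3+9=12
LDR r7, [r0] → r7=M[112]=3
XOR r7, r7, #5 → r7=3^5=6
ADD r0, r0, #4 → r0=112+4=116
SUB r3, r3, #1 → r3=4-1=3
CMP r3, #3  (cmp 3,3)
BGT L1: not taken
STR r7, [108] → M[108]=6
halt.
Total executed instructions: 45.

45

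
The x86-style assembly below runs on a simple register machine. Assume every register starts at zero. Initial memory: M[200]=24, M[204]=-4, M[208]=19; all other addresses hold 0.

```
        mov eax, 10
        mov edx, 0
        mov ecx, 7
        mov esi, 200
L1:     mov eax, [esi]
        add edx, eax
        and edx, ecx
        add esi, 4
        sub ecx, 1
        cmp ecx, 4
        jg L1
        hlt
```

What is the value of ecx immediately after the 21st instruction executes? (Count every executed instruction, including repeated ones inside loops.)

eax=10
edx=0
ecx=7
esi=200
eax=M[200]=24
edx=0+24=24
edx=24&7=0
esi=200+4=204
ecx=7-1=6
cmp ecx, 4  (cmp 6,4)
jg L1: taken
eax=M[204]=-4
edx=0+(-4)=-4
edx=(-4)&6=4
esi=204+4=208
ecx=6-1=5
cmp ecx, 4  (cmp 5,4)
jg L1: taken
eax=M[208]=19
edx=4+19=23
edx=23&5=5
After step 21: ecx = 5.

5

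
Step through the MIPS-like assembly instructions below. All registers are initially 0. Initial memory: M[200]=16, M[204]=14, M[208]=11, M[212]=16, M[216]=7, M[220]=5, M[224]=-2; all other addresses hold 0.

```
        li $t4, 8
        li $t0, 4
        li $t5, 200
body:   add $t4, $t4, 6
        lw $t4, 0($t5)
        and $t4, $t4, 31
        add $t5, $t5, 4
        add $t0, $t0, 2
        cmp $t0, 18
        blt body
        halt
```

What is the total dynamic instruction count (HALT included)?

53

$t4=8
$t0=4
$t5=200
$t4=8+6=14
$t4=M[200]=16
$t4=16&31=16
$t5=200+4=204
$t0=4+2=6
cmp $t0, 18  (cmp 6,18)
blt body: taken
$t4=16+6=22
$t4=M[204]=14
$t4=14&31=14
$t5=204+4=208
$t0=6+2=8
cmp $t0, 18  (cmp 8,18)
blt body: taken
$t4=14+6=20
$t4=M[208]=11
$t4=11&31=11
$t5=208+4=212
$t0=8+2=10
cmp $t0, 18  (cmp 10,18)
blt body: taken
$t4=11+6=17
$t4=M[212]=16
$t4=16&31=16
$t5=212+4=216
$t0=10+2=12
cmp $t0, 18  (cmp 12,18)
blt body: taken
$t4=16+6=22
$t4=M[216]=7
$t4=7&31=7
$t5=216+4=220
$t0=12+2=14
cmp $t0, 18  (cmp 14,18)
blt body: taken
$t4=7+6=13
$t4=M[220]=5
$t4=5&31=5
$t5=220+4=224
$t0=14+2=16
cmp $t0, 18  (cmp 16,18)
blt body: taken
$t4=5+6=11
$t4=M[224]=-2
$t4=(-2)&31=30
$t5=224+4=228
$t0=16+2=18
cmp $t0, 18  (cmp 18,18)
blt body: not taken
halt.
Total executed instructions: 53.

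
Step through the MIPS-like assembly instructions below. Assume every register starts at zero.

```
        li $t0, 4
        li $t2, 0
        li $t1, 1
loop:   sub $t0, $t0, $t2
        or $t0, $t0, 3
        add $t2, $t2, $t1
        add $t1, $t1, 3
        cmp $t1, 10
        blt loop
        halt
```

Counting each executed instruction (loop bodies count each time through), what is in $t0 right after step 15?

$t0=4
$t2=0
$t1=1
$t0=4-0=4
$t0=4|3=7
$t2=0+1=1
$t1=1+3=4
cmp $t1, 10  (cmp 4,10)
blt loop: taken
$t0=7-1=6
$t0=6|3=7
$t2=1+4=5
$t1=4+3=7
cmp $t1, 10  (cmp 7,10)
blt loop: taken
After step 15: $t0 = 7.

7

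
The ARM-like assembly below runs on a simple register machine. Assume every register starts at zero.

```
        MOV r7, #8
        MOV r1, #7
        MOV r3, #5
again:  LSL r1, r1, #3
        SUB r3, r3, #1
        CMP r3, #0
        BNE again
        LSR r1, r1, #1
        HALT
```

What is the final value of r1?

MOV r7, #8 → r7=8
MOV r1, #7 → r1=7
MOV r3, #5 → r3=5
LSL r1, r1, #3 → r1=7<<3=56
SUB r3, r3, #1 → r3=5-1=4
CMP r3, #0  (cmp 4,0)
BNE again: taken
LSL r1, r1, #3 → r1=56<<3=448
SUB r3, r3, #1 → r3=4-1=3
CMP r3, #0  (cmp 3,0)
BNE again: taken
LSL r1, r1, #3 → r1=448<<3=3584
SUB r3, r3, #1 → r3=3-1=2
CMP r3, #0  (cmp 2,0)
BNE again: taken
LSL r1, r1, #3 → r1=3584<<3=28672
SUB r3, r3, #1 → r3=2-1=1
CMP r3, #0  (cmp 1,0)
BNE again: taken
LSL r1, r1, #3 → r1=28672<<3=229376
SUB r3, r3, #1 → r3=1-1=0
CMP r3, #0  (cmp 0,0)
BNE again: not taken
LSR r1, r1, #1 → r1=229376>>1=114688
halt.

114688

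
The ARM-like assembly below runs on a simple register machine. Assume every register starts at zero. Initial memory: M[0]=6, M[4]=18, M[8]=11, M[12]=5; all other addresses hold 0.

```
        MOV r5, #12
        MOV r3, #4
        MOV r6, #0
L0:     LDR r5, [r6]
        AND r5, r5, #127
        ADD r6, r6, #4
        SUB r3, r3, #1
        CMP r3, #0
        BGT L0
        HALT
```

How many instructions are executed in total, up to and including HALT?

MOV r5, #12 → r5=12
MOV r3, #4 → r3=4
MOV r6, #0 → r6=0
LDR r5, [r6] → r5=M[0]=6
AND r5, r5, #127 → r5=6&127=6
ADD r6, r6, #4 → r6=0+4=4
SUB r3, r3, #1 → r3=4-1=3
CMP r3, #0  (cmp 3,0)
BGT L0: taken
LDR r5, [r6] → r5=M[4]=18
AND r5, r5, #127 → r5=18&127=18
ADD r6, r6, #4 → r6=4+4=8
SUB r3, r3, #1 → r3=3-1=2
CMP r3, #0  (cmp 2,0)
BGT L0: taken
LDR r5, [r6] → r5=M[8]=11
AND r5, r5, #127 → r5=11&127=11
ADD r6, r6, #4 → r6=8+4=12
SUB r3, r3, #1 → r3=2-1=1
CMP r3, #0  (cmp 1,0)
BGT L0: taken
LDR r5, [r6] → r5=M[12]=5
AND r5, r5, #127 → r5=5&127=5
ADD r6, r6, #4 → r6=12+4=16
SUB r3, r3, #1 → r3=1-1=0
CMP r3, #0  (cmp 0,0)
BGT L0: not taken
halt.
Total executed instructions: 28.

28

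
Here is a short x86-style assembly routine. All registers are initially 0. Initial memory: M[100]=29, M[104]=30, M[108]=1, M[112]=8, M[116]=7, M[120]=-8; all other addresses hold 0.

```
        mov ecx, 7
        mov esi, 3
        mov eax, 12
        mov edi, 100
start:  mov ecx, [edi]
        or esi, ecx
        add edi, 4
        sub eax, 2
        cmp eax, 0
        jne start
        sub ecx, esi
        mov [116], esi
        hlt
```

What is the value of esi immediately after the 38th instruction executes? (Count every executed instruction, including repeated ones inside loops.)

-1

mov ecx, 7 → ecx=7
mov esi, 3 → esi=3
mov eax, 12 → eax=12
mov edi, 100 → edi=100
mov ecx, [edi] → ecx=M[100]=29
or esi, ecx → esi=3|29=31
add edi, 4 → edi=100+4=104
sub eax, 2 → eax=12-2=10
cmp eax, 0  (cmp 10,0)
jne start: taken
mov ecx, [edi] → ecx=M[104]=30
or esi, ecx → esi=31|30=31
add edi, 4 → edi=104+4=108
sub eax, 2 → eax=10-2=8
cmp eax, 0  (cmp 8,0)
jne start: taken
mov ecx, [edi] → ecx=M[108]=1
or esi, ecx → esi=31|1=31
add edi, 4 → edi=108+4=112
sub eax, 2 → eax=8-2=6
cmp eax, 0  (cmp 6,0)
jne start: taken
mov ecx, [edi] → ecx=M[112]=8
or esi, ecx → esi=31|8=31
add edi, 4 → edi=112+4=116
sub eax, 2 → eax=6-2=4
cmp eax, 0  (cmp 4,0)
jne start: taken
mov ecx, [edi] → ecx=M[116]=7
or esi, ecx → esi=31|7=31
add edi, 4 → edi=116+4=120
sub eax, 2 → eax=4-2=2
cmp eax, 0  (cmp 2,0)
jne start: taken
mov ecx, [edi] → ecx=M[120]=-8
or esi, ecx → esi=31|(-8)=-1
add edi, 4 → edi=120+4=124
sub eax, 2 → eax=2-2=0
After step 38: esi = -1.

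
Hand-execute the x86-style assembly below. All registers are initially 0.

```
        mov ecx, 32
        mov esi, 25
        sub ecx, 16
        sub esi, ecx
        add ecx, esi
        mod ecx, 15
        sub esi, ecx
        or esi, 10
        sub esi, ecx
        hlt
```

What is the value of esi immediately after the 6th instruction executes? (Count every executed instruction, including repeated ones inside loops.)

9

after mov ecx, 32: ecx=32
after mov esi, 25: esi=25
after sub ecx, 16: ecx=32-16=16
after sub esi, ecx: esi=25-16=9
after add ecx, esi: ecx=16+9=25
after mod ecx, 15: ecx=25%15=10
After step 6: esi = 9.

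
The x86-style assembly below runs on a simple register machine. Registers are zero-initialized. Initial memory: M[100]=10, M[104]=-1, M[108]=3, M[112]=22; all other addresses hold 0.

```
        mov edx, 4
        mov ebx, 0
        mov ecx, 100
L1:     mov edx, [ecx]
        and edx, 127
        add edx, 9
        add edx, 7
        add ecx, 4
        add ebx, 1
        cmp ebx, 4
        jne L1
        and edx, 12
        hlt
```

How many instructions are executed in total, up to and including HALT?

mov edx, 4 → edx=4
mov ebx, 0 → ebx=0
mov ecx, 100 → ecx=100
mov edx, [ecx] → edx=M[100]=10
and edx, 127 → edx=10&127=10
add edx, 9 → edx=10+9=19
add edx, 7 → edx=19+7=26
add ecx, 4 → ecx=100+4=104
add ebx, 1 → ebx=0+1=1
cmp ebx, 4  (cmp 1,4)
jne L1: taken
mov edx, [ecx] → edx=M[104]=-1
and edx, 127 → edx=(-1)&127=127
add edx, 9 → edx=127+9=136
add edx, 7 → edx=136+7=143
add ecx, 4 → ecx=104+4=108
add ebx, 1 → ebx=1+1=2
cmp ebx, 4  (cmp 2,4)
jne L1: taken
mov edx, [ecx] → edx=M[108]=3
and edx, 127 → edx=3&127=3
add edx, 9 → edx=3+9=12
add edx, 7 → edx=12+7=19
add ecx, 4 → ecx=108+4=112
add ebx, 1 → ebx=2+1=3
cmp ebx, 4  (cmp 3,4)
jne L1: taken
mov edx, [ecx] → edx=M[112]=22
and edx, 127 → edx=22&127=22
add edx, 9 → edx=22+9=31
add edx, 7 → edx=31+7=38
add ecx, 4 → ecx=112+4=116
add ebx, 1 → ebx=3+1=4
cmp ebx, 4  (cmp 4,4)
jne L1: not taken
and edx, 12 → edx=38&12=4
halt.
Total executed instructions: 37.

37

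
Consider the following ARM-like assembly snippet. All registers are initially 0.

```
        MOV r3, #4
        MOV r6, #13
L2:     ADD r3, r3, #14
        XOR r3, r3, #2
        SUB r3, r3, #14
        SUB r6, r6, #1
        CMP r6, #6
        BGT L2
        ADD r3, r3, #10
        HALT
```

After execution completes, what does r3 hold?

MOV r3, #4 → r3=4
MOV r6, #13 → r6=13
ADD r3, r3, #14 → r3=4+14=18
XOR r3, r3, #2 → r3=18^2=16
SUB r3, r3, #14 → r3=16-14=2
SUB r6, r6, #1 → r6=13-1=12
CMP r6, #6  (cmp 12,6)
BGT L2: taken
ADD r3, r3, #14 → r3=2+14=16
XOR r3, r3, #2 → r3=16^2=18
SUB r3, r3, #14 → r3=18-14=4
SUB r6, r6, #1 → r6=12-1=11
CMP r6, #6  (cmp 11,6)
BGT L2: taken
ADD r3, r3, #14 → r3=4+14=18
XOR r3, r3, #2 → r3=18^2=16
SUB r3, r3, #14 → r3=16-14=2
SUB r6, r6, #1 → r6=11-1=10
CMP r6, #6  (cmp 10,6)
BGT L2: taken
ADD r3, r3, #14 → r3=2+14=16
XOR r3, r3, #2 → r3=16^2=18
SUB r3, r3, #14 → r3=18-14=4
SUB r6, r6, #1 → r6=10-1=9
CMP r6, #6  (cmp 9,6)
BGT L2: taken
ADD r3, r3, #14 → r3=4+14=18
XOR r3, r3, #2 → r3=18^2=16
SUB r3, r3, #14 → r3=16-14=2
SUB r6, r6, #1 → r6=9-1=8
CMP r6, #6  (cmp 8,6)
BGT L2: taken
ADD r3, r3, #14 → r3=2+14=16
XOR r3, r3, #2 → r3=16^2=18
SUB r3, r3, #14 → r3=18-14=4
SUB r6, r6, #1 → r6=8-1=7
CMP r6, #6  (cmp 7,6)
BGT L2: taken
ADD r3, r3, #14 → r3=4+14=18
XOR r3, r3, #2 → r3=18^2=16
SUB r3, r3, #14 → r3=16-14=2
SUB r6, r6, #1 → r6=7-1=6
CMP r6, #6  (cmp 6,6)
BGT L2: not taken
ADD r3, r3, #10 → r3=2+10=12
halt.

12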